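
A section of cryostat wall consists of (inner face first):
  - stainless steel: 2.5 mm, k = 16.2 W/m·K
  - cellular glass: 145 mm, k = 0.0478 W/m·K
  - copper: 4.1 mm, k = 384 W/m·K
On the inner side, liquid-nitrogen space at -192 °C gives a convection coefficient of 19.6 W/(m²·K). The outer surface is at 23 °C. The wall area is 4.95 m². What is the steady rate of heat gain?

Model the wall as resistances in series:
R_inner film = 1/(h_i·A) = 1/(19.6×4.95) = 0.01031 K/W
R_stainless steel = L/(kA) = 0.0025/(16.2×4.95) = 3.118×10^-5 K/W
R_cellular glass = L/(kA) = 0.145/(0.0478×4.95) = 0.6128 K/W
R_copper = L/(kA) = 0.0041/(384×4.95) = 2.157×10^-6 K/W
R_total = 0.6232 K/W
Q = ΔT / R_total = 215 / 0.6232

Q ≈ 345 W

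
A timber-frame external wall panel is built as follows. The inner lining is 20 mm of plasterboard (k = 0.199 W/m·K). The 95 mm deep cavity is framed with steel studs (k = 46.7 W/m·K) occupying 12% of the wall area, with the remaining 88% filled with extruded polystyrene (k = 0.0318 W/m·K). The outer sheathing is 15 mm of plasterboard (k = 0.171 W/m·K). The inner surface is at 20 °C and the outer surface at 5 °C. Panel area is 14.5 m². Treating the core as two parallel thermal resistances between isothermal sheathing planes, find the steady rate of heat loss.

Sheathing layers in series; stud and cavity paths in parallel between them.
R_inner = 0.02/(0.199×14.5) = 0.006931 K/W
R_stud  = 0.095/(46.7×0.12×14.5) = 0.001169 K/W
R_cav   = 0.095/(0.0318×0.88×14.5) = 0.2341 K/W
1/R_core = 1/R_stud + 1/R_cav → R_core = 0.001163 K/W
R_outer = 0.015/(0.171×14.5) = 0.00605 K/W
R_total = 0.01414 K/W
Q = ΔT/R_total = 15/0.01414

Q ≈ 1060 W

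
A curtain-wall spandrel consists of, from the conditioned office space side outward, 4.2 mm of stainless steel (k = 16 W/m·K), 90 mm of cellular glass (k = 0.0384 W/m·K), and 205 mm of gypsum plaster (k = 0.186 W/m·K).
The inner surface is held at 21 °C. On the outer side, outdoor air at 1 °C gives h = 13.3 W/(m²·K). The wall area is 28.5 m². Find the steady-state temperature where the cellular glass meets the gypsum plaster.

Using the resistance-network approach (series):
R_stainless steel = L/(kA) = 0.0042/(16×28.5) = 9.211×10^-6 K/W
R_cellular glass = L/(kA) = 0.09/(0.0384×28.5) = 0.08224 K/W
R_gypsum plaster = L/(kA) = 0.205/(0.186×28.5) = 0.03867 K/W
R_outer film = 1/(h_o·A) = 1/(13.3×28.5) = 0.002638 K/W
R_total = 0.1236 K/W;  Q = ΔT/R_total = 20/0.1236 = 161.9 W
T_interface = T_inner − Q·ΣR(inner→interface) = 21 − 162×0.08225

T ≈ 7.69 °C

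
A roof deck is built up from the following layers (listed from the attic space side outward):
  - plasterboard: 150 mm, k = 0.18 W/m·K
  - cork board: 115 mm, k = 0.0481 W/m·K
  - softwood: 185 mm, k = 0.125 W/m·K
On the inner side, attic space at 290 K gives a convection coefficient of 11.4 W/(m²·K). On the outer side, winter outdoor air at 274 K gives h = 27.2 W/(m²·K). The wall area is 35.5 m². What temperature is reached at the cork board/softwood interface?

Thermal resistances in series:
R_inner film = 1/(h_i·A) = 1/(11.4×35.5) = 0.002471 K/W
R_plasterboard = L/(kA) = 0.15/(0.18×35.5) = 0.02347 K/W
R_cork board = L/(kA) = 0.115/(0.0481×35.5) = 0.06735 K/W
R_softwood = L/(kA) = 0.185/(0.125×35.5) = 0.04169 K/W
R_outer film = 1/(h_o·A) = 1/(27.2×35.5) = 0.001036 K/W
R_total = 0.136 K/W;  Q = ΔT/R_total = 16/0.136 = 117.6 W
T_interface = T_inner − Q·ΣR(inner→interface) = 290 − 118×0.09329

T ≈ 279 K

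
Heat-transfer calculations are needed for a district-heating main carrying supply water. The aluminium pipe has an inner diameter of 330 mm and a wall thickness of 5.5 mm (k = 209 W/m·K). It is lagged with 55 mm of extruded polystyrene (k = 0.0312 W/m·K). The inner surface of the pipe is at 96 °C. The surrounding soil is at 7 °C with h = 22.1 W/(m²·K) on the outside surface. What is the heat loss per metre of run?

q′ ≈ 61 W/m

Cylindrical conduction, so R = ln(r₂/r₁)/(2πkL) per layer, in series:
R_aluminium pipe wall = ln(170.5/165)/(2π×209×1) = 2.497×10^-5 K/W
R_extruded polystyrene = ln(225.5/170.5)/(2π×0.0312×1) = 1.426 K/W
R_outer film = 1/(h_o·2πr_oL) = 1/(22.1×2π×0.2255×1) = 0.03194 K/W
R_total = 1.458 K/W
Q = ΔT/R_total = 89/1.458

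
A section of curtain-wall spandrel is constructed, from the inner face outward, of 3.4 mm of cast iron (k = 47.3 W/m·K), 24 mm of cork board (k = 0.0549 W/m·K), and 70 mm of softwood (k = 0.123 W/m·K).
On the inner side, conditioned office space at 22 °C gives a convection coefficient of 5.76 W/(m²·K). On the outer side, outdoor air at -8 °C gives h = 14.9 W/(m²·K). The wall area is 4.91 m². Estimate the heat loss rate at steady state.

Series thermal resistances:
R_inner film = 1/(h_i·A) = 1/(5.76×4.91) = 0.03536 K/W
R_cast iron = L/(kA) = 0.0034/(47.3×4.91) = 1.464×10^-5 K/W
R_cork board = L/(kA) = 0.024/(0.0549×4.91) = 0.08903 K/W
R_softwood = L/(kA) = 0.07/(0.123×4.91) = 0.1159 K/W
R_outer film = 1/(h_o·A) = 1/(14.9×4.91) = 0.01367 K/W
R_total = 0.254 K/W
Q = ΔT / R_total = 30 / 0.254

Q ≈ 118 W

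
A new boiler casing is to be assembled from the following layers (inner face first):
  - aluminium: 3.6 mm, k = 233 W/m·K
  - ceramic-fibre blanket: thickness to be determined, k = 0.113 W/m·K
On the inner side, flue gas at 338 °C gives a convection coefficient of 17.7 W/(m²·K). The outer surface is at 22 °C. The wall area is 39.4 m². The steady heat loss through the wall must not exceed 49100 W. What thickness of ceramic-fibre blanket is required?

L ≈ 22.3 mm

Series thermal resistances:
R_inner film = 1/(h_i·A) = 1/(17.7×39.4) = 0.001434 K/W
R_aluminium = L/(kA) = 0.0036/(233×39.4) = 3.921×10^-7 K/W
Sum of the known resistances R_other = 0.001434 K/W
Required total resistance R_tot = ΔT/Q_allow = 316/49100 = 0.006436 K/W
R_ceramic-fibre blanket = R_tot − R_other = 0.005002 K/W
L = R·k·A = 0.005002×0.113×39.4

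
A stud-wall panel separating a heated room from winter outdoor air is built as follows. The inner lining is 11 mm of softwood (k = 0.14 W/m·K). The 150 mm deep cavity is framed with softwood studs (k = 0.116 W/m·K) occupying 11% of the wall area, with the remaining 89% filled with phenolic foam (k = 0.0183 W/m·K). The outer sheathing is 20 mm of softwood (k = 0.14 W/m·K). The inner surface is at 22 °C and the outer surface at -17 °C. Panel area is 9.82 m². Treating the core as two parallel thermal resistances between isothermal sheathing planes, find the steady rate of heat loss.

Sheathing layers in series; stud and cavity paths in parallel between them.
R_inner = 0.011/(0.14×9.82) = 0.008001 K/W
R_stud  = 0.15/(0.116×0.11×9.82) = 1.197 K/W
R_cav   = 0.15/(0.0183×0.89×9.82) = 0.9379 K/W
1/R_core = 1/R_stud + 1/R_cav → R_core = 0.5259 K/W
R_outer = 0.02/(0.14×9.82) = 0.01455 K/W
R_total = 0.5484 K/W
Q = ΔT/R_total = 39/0.5484

Q ≈ 71.1 W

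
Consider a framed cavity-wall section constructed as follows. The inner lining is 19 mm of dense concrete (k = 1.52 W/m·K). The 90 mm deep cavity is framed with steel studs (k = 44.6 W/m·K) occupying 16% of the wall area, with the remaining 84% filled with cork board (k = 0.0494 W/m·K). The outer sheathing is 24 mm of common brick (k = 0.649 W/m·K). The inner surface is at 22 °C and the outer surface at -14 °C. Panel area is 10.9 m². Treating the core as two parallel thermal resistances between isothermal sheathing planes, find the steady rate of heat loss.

Sheathing layers in series; stud and cavity paths in parallel between them.
R_inner = 0.019/(1.52×10.9) = 0.001147 K/W
R_stud  = 0.09/(44.6×0.16×10.9) = 0.001157 K/W
R_cav   = 0.09/(0.0494×0.84×10.9) = 0.199 K/W
1/R_core = 1/R_stud + 1/R_cav → R_core = 0.00115 K/W
R_outer = 0.024/(0.649×10.9) = 0.003393 K/W
R_total = 0.00569 K/W
Q = ΔT/R_total = 36/0.00569

Q ≈ 6330 W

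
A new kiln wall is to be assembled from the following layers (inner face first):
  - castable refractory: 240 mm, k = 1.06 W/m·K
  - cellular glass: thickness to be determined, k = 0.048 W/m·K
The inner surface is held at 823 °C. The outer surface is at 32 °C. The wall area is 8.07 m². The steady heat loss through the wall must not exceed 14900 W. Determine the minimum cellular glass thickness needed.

L ≈ 9.7 mm

Using the resistance-network approach (series):
R_castable refractory = L/(kA) = 0.24/(1.06×8.07) = 0.02806 K/W
Sum of the known resistances R_other = 0.02806 K/W
Required total resistance R_tot = ΔT/Q_allow = 791/14900 = 0.05309 K/W
R_cellular glass = R_tot − R_other = 0.02503 K/W
L = R·k·A = 0.02503×0.048×8.07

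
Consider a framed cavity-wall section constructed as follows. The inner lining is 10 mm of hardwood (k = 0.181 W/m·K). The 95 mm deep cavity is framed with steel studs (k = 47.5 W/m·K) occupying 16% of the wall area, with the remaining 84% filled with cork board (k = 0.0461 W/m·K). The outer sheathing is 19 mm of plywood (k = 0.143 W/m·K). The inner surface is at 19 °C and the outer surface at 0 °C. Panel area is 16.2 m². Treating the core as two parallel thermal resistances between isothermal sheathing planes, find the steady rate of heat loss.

Q ≈ 1530 W

Sheathing layers in series; stud and cavity paths in parallel between them.
R_inner = 0.01/(0.181×16.2) = 0.00341 K/W
R_stud  = 0.095/(47.5×0.16×16.2) = 7.716×10^-4 K/W
R_cav   = 0.095/(0.0461×0.84×16.2) = 0.1514 K/W
1/R_core = 1/R_stud + 1/R_cav → R_core = 7.677×10^-4 K/W
R_outer = 0.019/(0.143×16.2) = 0.008202 K/W
R_total = 0.01238 K/W
Q = ΔT/R_total = 19/0.01238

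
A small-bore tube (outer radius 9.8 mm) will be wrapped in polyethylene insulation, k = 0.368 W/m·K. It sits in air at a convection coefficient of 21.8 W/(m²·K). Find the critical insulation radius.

For a cylinder r_cr = k/h = 0.368/21.8
r_cr = 16.9 mm; since the bare radius (9.8 mm) is below r_cr, adding a thin layer of insulation will *increase* heat loss.

r_cr ≈ 16.9 mm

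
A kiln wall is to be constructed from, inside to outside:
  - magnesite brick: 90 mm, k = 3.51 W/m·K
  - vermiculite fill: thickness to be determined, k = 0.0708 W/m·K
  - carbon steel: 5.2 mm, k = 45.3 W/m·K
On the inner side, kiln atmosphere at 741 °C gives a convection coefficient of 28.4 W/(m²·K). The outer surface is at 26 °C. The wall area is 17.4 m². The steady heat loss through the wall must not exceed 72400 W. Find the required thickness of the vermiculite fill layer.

Treating each layer as a thermal resistance in series:
R_inner film = 1/(h_i·A) = 1/(28.4×17.4) = 0.002024 K/W
R_magnesite brick = L/(kA) = 0.09/(3.51×17.4) = 0.001474 K/W
R_carbon steel = L/(kA) = 0.0052/(45.3×17.4) = 6.597×10^-6 K/W
Sum of the known resistances R_other = 0.003504 K/W
Required total resistance R_tot = ΔT/Q_allow = 715/72400 = 0.009876 K/W
R_vermiculite fill = R_tot − R_other = 0.006372 K/W
L = R·k·A = 0.006372×0.0708×17.4

L ≈ 7.85 mm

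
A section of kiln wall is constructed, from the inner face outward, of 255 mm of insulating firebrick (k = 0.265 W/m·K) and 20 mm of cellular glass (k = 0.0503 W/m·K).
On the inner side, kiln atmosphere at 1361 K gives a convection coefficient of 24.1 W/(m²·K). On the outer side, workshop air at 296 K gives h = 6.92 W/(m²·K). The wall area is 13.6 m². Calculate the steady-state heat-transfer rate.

Thermal resistances in series:
R_inner film = 1/(h_i·A) = 1/(24.1×13.6) = 0.003051 K/W
R_insulating firebrick = L/(kA) = 0.255/(0.265×13.6) = 0.07075 K/W
R_cellular glass = L/(kA) = 0.02/(0.0503×13.6) = 0.02924 K/W
R_outer film = 1/(h_o·A) = 1/(6.92×13.6) = 0.01063 K/W
R_total = 0.1137 K/W
Q = ΔT / R_total = 1065 / 0.1137

Q ≈ 9370 W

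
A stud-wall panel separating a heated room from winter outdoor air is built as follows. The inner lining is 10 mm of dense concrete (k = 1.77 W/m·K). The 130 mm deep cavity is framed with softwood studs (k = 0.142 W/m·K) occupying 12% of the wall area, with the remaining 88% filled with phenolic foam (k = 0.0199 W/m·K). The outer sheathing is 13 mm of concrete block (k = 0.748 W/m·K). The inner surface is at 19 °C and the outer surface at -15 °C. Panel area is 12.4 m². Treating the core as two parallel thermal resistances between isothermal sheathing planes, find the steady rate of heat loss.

Q ≈ 111 W

Sheathing layers in series; stud and cavity paths in parallel between them.
R_inner = 0.01/(1.77×12.4) = 4.556×10^-4 K/W
R_stud  = 0.13/(0.142×0.12×12.4) = 0.6153 K/W
R_cav   = 0.13/(0.0199×0.88×12.4) = 0.5987 K/W
1/R_core = 1/R_stud + 1/R_cav → R_core = 0.3034 K/W
R_outer = 0.013/(0.748×12.4) = 0.001402 K/W
R_total = 0.3053 K/W
Q = ΔT/R_total = 34/0.3053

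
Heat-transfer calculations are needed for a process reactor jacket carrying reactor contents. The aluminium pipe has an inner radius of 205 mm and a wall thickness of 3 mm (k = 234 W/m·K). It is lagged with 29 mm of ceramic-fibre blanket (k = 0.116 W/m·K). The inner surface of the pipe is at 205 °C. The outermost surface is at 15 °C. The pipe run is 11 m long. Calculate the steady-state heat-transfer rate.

Radial resistances (cylindrical: R_cond = ln(r_o/r_i)/(2πkL), R_conv = 1/(h·2πrL)):
R_aluminium pipe wall = ln(208/205)/(2π×234×11) = 8.983×10^-7 K/W
R_ceramic-fibre blanket = ln(237/208)/(2π×0.116×11) = 0.01628 K/W
R_total = 0.01628 K/W
Q = ΔT/R_total = 190/0.01628

Q ≈ 11700 W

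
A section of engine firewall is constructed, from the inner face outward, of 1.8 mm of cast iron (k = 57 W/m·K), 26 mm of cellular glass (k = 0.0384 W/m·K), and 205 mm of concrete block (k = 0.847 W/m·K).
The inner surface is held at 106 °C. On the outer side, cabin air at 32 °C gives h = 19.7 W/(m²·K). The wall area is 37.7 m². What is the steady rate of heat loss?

Q ≈ 2880 W

Using the resistance-network approach (series):
R_cast iron = L/(kA) = 0.0018/(57×37.7) = 8.376×10^-7 K/W
R_cellular glass = L/(kA) = 0.026/(0.0384×37.7) = 0.01796 K/W
R_concrete block = L/(kA) = 0.205/(0.847×37.7) = 0.00642 K/W
R_outer film = 1/(h_o·A) = 1/(19.7×37.7) = 0.001346 K/W
R_total = 0.02573 K/W
Q = ΔT / R_total = 74 / 0.02573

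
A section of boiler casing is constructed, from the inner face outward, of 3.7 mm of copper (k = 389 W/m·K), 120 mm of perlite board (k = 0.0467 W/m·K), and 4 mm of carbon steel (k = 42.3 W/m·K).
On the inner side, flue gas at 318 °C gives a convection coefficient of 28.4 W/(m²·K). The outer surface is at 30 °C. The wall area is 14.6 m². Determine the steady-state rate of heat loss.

Model the wall as resistances in series:
R_inner film = 1/(h_i·A) = 1/(28.4×14.6) = 0.002412 K/W
R_copper = L/(kA) = 0.0037/(389×14.6) = 6.515×10^-7 K/W
R_perlite board = L/(kA) = 0.12/(0.0467×14.6) = 0.176 K/W
R_carbon steel = L/(kA) = 0.004/(42.3×14.6) = 6.477×10^-6 K/W
R_total = 0.1784 K/W
Q = ΔT / R_total = 288 / 0.1784

Q ≈ 1610 W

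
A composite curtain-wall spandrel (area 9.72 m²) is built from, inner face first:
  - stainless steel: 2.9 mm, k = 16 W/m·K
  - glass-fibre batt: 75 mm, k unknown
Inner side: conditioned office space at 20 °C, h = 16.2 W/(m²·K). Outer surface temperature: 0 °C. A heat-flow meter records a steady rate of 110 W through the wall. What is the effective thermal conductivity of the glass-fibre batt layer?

k ≈ 0.044 W/(m·K)

Thermal resistances in series:
R_inner film = 1/(h_i·A) = 1/(16.2×9.72) = 0.006351 K/W
R_stainless steel = L/(kA) = 0.0029/(16×9.72) = 1.865×10^-5 K/W
Sum of known resistances R_other = 0.006369 K/W
Total R = ΔT/Q = 20/110 = 0.1818 K/W
R_glass-fibre batt = R_total − R_other = 0.1754 K/W
k = L/(R·A) = 0.075/(0.1754×9.72)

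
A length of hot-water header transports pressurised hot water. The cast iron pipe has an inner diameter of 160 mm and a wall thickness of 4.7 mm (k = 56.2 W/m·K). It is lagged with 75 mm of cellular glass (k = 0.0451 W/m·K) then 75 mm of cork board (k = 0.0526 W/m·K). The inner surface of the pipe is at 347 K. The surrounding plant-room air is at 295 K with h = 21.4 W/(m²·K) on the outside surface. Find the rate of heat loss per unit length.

Cylindrical conduction, so R = ln(r₂/r₁)/(2πkL) per layer, in series:
R_cast iron pipe wall = ln(84.7/80)/(2π×56.2×1) = 1.617×10^-4 K/W
R_cellular glass = ln(159.7/84.7)/(2π×0.0451×1) = 2.238 K/W
R_cork board = ln(234.7/159.7)/(2π×0.0526×1) = 1.165 K/W
R_outer film = 1/(h_o·2πr_oL) = 1/(21.4×2π×0.2347×1) = 0.03169 K/W
R_total = 3.435 K/W
Q = ΔT/R_total = 52/3.435

q′ ≈ 15.1 W/m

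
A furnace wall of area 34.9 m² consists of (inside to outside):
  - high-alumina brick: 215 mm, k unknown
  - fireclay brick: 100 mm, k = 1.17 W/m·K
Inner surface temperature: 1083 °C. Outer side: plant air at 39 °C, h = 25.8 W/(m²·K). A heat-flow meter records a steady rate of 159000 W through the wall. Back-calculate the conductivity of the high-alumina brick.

k ≈ 2.05 W/(m·K)

Series thermal resistances:
R_fireclay brick = L/(kA) = 0.1/(1.17×34.9) = 0.002449 K/W
R_outer film = 1/(h_o·A) = 1/(25.8×34.9) = 0.001111 K/W
Sum of known resistances R_other = 0.00356 K/W
Total R = ΔT/Q = 1044/159000 = 0.006566 K/W
R_high-alumina brick = R_total − R_other = 0.003006 K/W
k = L/(R·A) = 0.215/(0.003006×34.9)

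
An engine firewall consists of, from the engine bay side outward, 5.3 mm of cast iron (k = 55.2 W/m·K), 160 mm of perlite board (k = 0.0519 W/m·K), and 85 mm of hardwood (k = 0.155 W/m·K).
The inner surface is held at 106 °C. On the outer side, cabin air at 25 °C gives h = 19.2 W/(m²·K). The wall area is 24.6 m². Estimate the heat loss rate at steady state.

Q ≈ 541 W

Thermal resistances in series:
R_cast iron = L/(kA) = 0.0053/(55.2×24.6) = 3.903×10^-6 K/W
R_perlite board = L/(kA) = 0.16/(0.0519×24.6) = 0.1253 K/W
R_hardwood = L/(kA) = 0.085/(0.155×24.6) = 0.02229 K/W
R_outer film = 1/(h_o·A) = 1/(19.2×24.6) = 0.002117 K/W
R_total = 0.1497 K/W
Q = ΔT / R_total = 81 / 0.1497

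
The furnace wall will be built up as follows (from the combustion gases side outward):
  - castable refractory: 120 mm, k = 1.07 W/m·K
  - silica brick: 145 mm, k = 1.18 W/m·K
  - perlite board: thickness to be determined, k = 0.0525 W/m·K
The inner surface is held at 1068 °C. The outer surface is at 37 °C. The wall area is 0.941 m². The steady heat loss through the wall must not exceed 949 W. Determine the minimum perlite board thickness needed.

Using the resistance-network approach (series):
R_castable refractory = L/(kA) = 0.12/(1.07×0.941) = 0.1192 K/W
R_silica brick = L/(kA) = 0.145/(1.18×0.941) = 0.1306 K/W
Sum of the known resistances R_other = 0.2498 K/W
Required total resistance R_tot = ΔT/Q_allow = 1031/949 = 1.086 K/W
R_perlite board = R_tot − R_other = 0.8366 K/W
L = R·k·A = 0.8366×0.0525×0.941

L ≈ 41.3 mm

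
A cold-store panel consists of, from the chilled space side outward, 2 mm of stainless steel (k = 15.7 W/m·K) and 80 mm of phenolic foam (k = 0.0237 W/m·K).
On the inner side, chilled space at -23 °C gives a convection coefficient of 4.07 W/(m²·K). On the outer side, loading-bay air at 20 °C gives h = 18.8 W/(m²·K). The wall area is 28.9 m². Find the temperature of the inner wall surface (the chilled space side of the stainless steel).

T ≈ -20.1 °C

Treating each layer as a thermal resistance in series:
R_inner film = 1/(h_i·A) = 1/(4.07×28.9) = 0.008502 K/W
R_stainless steel = L/(kA) = 0.002/(15.7×28.9) = 4.408×10^-6 K/W
R_phenolic foam = L/(kA) = 0.08/(0.0237×28.9) = 0.1168 K/W
R_outer film = 1/(h_o·A) = 1/(18.8×28.9) = 0.001841 K/W
R_total = 0.1271 K/W;  Q = ΔT/R_total = 43/0.1271 = 338.2 W
T_interface = T_inner + Q·ΣR(inner→interface) = -23 + 338×0.008502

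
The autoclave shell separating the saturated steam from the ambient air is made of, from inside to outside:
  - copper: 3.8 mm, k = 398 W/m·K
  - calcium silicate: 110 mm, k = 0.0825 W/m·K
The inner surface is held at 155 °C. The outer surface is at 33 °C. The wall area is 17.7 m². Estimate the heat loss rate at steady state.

Thermal resistances in series:
R_copper = L/(kA) = 0.0038/(398×17.7) = 5.394×10^-7 K/W
R_calcium silicate = L/(kA) = 0.11/(0.0825×17.7) = 0.07533 K/W
R_total = 0.07533 K/W
Q = ΔT / R_total = 122 / 0.07533

Q ≈ 1620 W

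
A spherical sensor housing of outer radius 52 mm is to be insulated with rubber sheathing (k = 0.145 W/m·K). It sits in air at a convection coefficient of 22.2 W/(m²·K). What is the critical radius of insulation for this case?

r_cr ≈ 13.1 mm

For a sphere r_cr = 2k/h = 2×0.145/22.2
r_cr = 13.1 mm; since the bare radius (52 mm) is above r_cr, any added insulation will reduce heat loss.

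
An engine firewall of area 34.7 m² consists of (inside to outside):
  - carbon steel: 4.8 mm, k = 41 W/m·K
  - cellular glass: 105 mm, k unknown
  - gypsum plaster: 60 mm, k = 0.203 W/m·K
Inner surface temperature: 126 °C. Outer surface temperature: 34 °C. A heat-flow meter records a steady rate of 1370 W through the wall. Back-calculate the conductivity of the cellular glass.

Series thermal resistances:
R_carbon steel = L/(kA) = 0.0048/(41×34.7) = 3.374×10^-6 K/W
R_gypsum plaster = L/(kA) = 0.06/(0.203×34.7) = 0.008518 K/W
Sum of known resistances R_other = 0.008521 K/W
Total R = ΔT/Q = 92/1370 = 0.06715 K/W
R_cellular glass = R_total − R_other = 0.05863 K/W
k = L/(R·A) = 0.105/(0.05863×34.7)

k ≈ 0.0516 W/(m·K)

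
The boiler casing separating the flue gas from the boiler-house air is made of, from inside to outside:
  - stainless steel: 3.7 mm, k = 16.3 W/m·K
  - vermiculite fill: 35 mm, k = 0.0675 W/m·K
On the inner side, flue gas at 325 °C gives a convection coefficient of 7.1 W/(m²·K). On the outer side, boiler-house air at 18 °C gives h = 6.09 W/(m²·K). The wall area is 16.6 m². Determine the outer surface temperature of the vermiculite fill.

T ≈ 79.2 °C

Series thermal resistances:
R_inner film = 1/(h_i·A) = 1/(7.1×16.6) = 0.008485 K/W
R_stainless steel = L/(kA) = 0.0037/(16.3×16.6) = 1.367×10^-5 K/W
R_vermiculite fill = L/(kA) = 0.035/(0.0675×16.6) = 0.03124 K/W
R_outer film = 1/(h_o·A) = 1/(6.09×16.6) = 0.009892 K/W
R_total = 0.04963 K/W;  Q = ΔT/R_total = 307/0.04963 = 6186 W
T_interface = T_inner − Q·ΣR(inner→interface) = 325 − 6190×0.03973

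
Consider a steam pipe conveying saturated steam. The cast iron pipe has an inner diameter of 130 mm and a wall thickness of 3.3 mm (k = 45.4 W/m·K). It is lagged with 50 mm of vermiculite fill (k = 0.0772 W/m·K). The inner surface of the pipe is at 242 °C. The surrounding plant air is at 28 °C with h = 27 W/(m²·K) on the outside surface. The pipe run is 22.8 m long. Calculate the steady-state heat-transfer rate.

Q ≈ 4130 W

Radial resistances (cylindrical: R_cond = ln(r_o/r_i)/(2πkL), R_conv = 1/(h·2πrL)):
R_cast iron pipe wall = ln(68.3/65)/(2π×45.4×22.8) = 7.614×10^-6 K/W
R_vermiculite fill = ln(118.3/68.3)/(2π×0.0772×22.8) = 0.04967 K/W
R_outer film = 1/(h_o·2πr_oL) = 1/(27×2π×0.1183×22.8) = 0.002185 K/W
R_total = 0.05186 K/W
Q = ΔT/R_total = 214/0.05186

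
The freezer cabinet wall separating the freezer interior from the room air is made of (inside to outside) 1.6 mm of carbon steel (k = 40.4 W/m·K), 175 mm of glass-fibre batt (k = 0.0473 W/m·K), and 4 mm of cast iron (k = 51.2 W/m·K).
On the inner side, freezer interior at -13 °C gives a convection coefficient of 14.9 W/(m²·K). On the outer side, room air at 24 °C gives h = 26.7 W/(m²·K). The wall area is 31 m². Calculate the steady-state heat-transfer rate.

Q ≈ 301 W

Series thermal resistances:
R_inner film = 1/(h_i·A) = 1/(14.9×31) = 0.002165 K/W
R_carbon steel = L/(kA) = 0.0016/(40.4×31) = 1.278×10^-6 K/W
R_glass-fibre batt = L/(kA) = 0.175/(0.0473×31) = 0.1193 K/W
R_cast iron = L/(kA) = 0.004/(51.2×31) = 2.52×10^-6 K/W
R_outer film = 1/(h_o·A) = 1/(26.7×31) = 0.001208 K/W
R_total = 0.1227 K/W
Q = ΔT / R_total = 37 / 0.1227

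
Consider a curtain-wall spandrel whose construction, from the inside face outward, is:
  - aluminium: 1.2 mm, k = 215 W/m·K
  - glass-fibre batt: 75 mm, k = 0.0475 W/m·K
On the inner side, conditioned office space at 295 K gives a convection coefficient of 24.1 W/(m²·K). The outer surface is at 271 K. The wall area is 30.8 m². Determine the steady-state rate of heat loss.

Q ≈ 456 W

Thermal resistances in series:
R_inner film = 1/(h_i·A) = 1/(24.1×30.8) = 0.001347 K/W
R_aluminium = L/(kA) = 0.0012/(215×30.8) = 1.812×10^-7 K/W
R_glass-fibre batt = L/(kA) = 0.075/(0.0475×30.8) = 0.05126 K/W
R_total = 0.05261 K/W
Q = ΔT / R_total = 24 / 0.05261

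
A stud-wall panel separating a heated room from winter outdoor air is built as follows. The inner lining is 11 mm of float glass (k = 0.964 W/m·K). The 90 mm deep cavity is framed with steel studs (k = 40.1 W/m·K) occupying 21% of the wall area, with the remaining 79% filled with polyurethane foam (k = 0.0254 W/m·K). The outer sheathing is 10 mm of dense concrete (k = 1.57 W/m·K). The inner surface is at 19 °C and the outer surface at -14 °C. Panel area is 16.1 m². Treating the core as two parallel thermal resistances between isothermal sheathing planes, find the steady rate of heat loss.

Q ≈ 18700 W

Sheathing layers in series; stud and cavity paths in parallel between them.
R_inner = 0.011/(0.964×16.1) = 7.087×10^-4 K/W
R_stud  = 0.09/(40.1×0.21×16.1) = 6.638×10^-4 K/W
R_cav   = 0.09/(0.0254×0.79×16.1) = 0.2786 K/W
1/R_core = 1/R_stud + 1/R_cav → R_core = 6.622×10^-4 K/W
R_outer = 0.01/(1.57×16.1) = 3.956×10^-4 K/W
R_total = 0.001767 K/W
Q = ΔT/R_total = 33/0.001767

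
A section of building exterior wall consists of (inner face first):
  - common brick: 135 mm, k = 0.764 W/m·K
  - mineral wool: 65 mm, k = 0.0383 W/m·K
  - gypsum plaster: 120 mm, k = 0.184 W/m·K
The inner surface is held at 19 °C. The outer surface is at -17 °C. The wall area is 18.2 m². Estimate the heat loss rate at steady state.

Q ≈ 259 W

Using the resistance-network approach (series):
R_common brick = L/(kA) = 0.135/(0.764×18.2) = 0.009709 K/W
R_mineral wool = L/(kA) = 0.065/(0.0383×18.2) = 0.09325 K/W
R_gypsum plaster = L/(kA) = 0.12/(0.184×18.2) = 0.03583 K/W
R_total = 0.1388 K/W
Q = ΔT / R_total = 36 / 0.1388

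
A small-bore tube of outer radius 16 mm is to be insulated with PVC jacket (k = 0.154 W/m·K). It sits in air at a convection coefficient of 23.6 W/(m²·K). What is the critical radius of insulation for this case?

r_cr ≈ 6.53 mm

For a cylinder r_cr = k/h = 0.154/23.6
r_cr = 6.53 mm; since the bare radius (16 mm) is above r_cr, any added insulation will reduce heat loss.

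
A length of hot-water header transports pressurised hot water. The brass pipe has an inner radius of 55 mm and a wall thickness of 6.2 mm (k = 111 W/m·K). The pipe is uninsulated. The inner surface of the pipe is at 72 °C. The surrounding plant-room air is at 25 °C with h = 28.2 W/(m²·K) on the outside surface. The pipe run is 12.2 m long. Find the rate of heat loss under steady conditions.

Per-layer cylindrical resistances, series-summed:
R_brass pipe wall = ln(61.2/55)/(2π×111×12.2) = 1.255×10^-5 K/W
R_outer film = 1/(h_o·2πr_oL) = 1/(28.2×2π×0.0612×12.2) = 0.007559 K/W
R_total = 0.007571 K/W
Q = ΔT/R_total = 47/0.007571

Q ≈ 6210 W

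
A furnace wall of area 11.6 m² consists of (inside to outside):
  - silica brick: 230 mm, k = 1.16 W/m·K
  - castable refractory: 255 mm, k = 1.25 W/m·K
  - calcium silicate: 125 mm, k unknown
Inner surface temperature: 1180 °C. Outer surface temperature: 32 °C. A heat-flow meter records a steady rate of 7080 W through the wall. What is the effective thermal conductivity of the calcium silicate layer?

k ≈ 0.0845 W/(m·K)

Treating each layer as a thermal resistance in series:
R_silica brick = L/(kA) = 0.23/(1.16×11.6) = 0.01709 K/W
R_castable refractory = L/(kA) = 0.255/(1.25×11.6) = 0.01759 K/W
Sum of known resistances R_other = 0.03468 K/W
Total R = ΔT/Q = 1148/7080 = 0.1621 K/W
R_calcium silicate = R_total − R_other = 0.1275 K/W
k = L/(R·A) = 0.125/(0.1275×11.6)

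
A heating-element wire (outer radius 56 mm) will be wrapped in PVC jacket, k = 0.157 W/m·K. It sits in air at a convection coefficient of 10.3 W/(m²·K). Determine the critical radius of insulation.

For a cylinder r_cr = k/h = 0.157/10.3
r_cr = 15.2 mm; since the bare radius (56 mm) is above r_cr, any added insulation will reduce heat loss.

r_cr ≈ 15.2 mm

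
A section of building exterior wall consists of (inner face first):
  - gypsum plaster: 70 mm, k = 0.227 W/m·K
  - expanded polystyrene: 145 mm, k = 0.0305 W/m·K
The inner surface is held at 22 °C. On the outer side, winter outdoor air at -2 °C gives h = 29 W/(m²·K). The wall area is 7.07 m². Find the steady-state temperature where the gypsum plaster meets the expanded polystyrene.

T ≈ 20.5 °C

Thermal resistances in series:
R_gypsum plaster = L/(kA) = 0.07/(0.227×7.07) = 0.04362 K/W
R_expanded polystyrene = L/(kA) = 0.145/(0.0305×7.07) = 0.6724 K/W
R_outer film = 1/(h_o·A) = 1/(29×7.07) = 0.004877 K/W
R_total = 0.7209 K/W;  Q = ΔT/R_total = 24/0.7209 = 33.29 W
T_interface = T_inner − Q·ΣR(inner→interface) = 22 − 33.3×0.04362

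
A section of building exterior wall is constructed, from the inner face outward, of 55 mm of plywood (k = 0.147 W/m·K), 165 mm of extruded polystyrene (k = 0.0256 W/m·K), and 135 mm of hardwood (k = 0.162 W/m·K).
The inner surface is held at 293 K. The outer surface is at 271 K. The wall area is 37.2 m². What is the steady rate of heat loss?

Thermal resistances in series:
R_plywood = L/(kA) = 0.055/(0.147×37.2) = 0.01006 K/W
R_extruded polystyrene = L/(kA) = 0.165/(0.0256×37.2) = 0.1733 K/W
R_hardwood = L/(kA) = 0.135/(0.162×37.2) = 0.0224 K/W
R_total = 0.2057 K/W
Q = ΔT / R_total = 22 / 0.2057

Q ≈ 107 W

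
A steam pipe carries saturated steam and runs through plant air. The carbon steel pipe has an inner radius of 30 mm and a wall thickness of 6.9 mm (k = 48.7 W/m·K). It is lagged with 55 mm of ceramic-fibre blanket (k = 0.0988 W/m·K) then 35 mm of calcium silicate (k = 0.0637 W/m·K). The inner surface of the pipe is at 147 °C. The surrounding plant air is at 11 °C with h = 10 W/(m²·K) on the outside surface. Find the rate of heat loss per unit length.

Radial resistances (cylindrical: R_cond = ln(r_o/r_i)/(2πkL), R_conv = 1/(h·2πrL)):
R_carbon steel pipe wall = ln(36.9/30)/(2π×48.7×1) = 6.765×10^-4 K/W
R_ceramic-fibre blanket = ln(91.9/36.9)/(2π×0.0988×1) = 1.47 K/W
R_calcium silicate = ln(126.9/91.9)/(2π×0.0637×1) = 0.8063 K/W
R_outer film = 1/(h_o·2πr_oL) = 1/(10×2π×0.1269×1) = 0.1254 K/W
R_total = 2.402 K/W
Q = ΔT/R_total = 136/2.402

q′ ≈ 56.6 W/m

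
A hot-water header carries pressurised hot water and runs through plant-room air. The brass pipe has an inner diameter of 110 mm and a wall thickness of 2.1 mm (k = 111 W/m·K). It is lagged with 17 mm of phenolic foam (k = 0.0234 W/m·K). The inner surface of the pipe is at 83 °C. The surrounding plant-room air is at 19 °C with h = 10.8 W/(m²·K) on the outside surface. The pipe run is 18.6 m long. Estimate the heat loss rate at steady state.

Cylindrical conduction, so R = ln(r₂/r₁)/(2πkL) per layer, in series:
R_brass pipe wall = ln(57.1/55)/(2π×111×18.6) = 2.889×10^-6 K/W
R_phenolic foam = ln(74.1/57.1)/(2π×0.0234×18.6) = 0.0953 K/W
R_outer film = 1/(h_o·2πr_oL) = 1/(10.8×2π×0.0741×18.6) = 0.01069 K/W
R_total = 0.106 K/W
Q = ΔT/R_total = 64/0.106

Q ≈ 604 W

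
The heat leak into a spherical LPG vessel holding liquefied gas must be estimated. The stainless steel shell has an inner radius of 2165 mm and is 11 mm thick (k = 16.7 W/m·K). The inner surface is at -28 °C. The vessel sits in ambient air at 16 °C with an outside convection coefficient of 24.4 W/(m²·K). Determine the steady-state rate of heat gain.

Spherical conduction: R = (1/r_in − 1/r_out)/(4πk) per layer; series-sum.
R_stainless steel shell = (1/2.165 − 1/2.176)/(4π×16.7) = 1.113×10^-5 K/W
R_outer film = 1/(h·4πr_o²) = 1/(24.4×4π×2.176²) = 6.888×10^-4 K/W
R_total = 6.999×10^-4 K/W
Q = ΔT/R_total = 44/6.999×10^-4

Q ≈ 62900 W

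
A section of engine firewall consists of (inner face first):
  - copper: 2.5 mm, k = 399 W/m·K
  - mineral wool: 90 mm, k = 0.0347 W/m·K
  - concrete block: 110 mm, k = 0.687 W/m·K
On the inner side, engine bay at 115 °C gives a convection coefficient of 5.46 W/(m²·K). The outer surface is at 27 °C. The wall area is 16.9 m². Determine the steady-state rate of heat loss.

Series thermal resistances:
R_inner film = 1/(h_i·A) = 1/(5.46×16.9) = 0.01084 K/W
R_copper = L/(kA) = 0.0025/(399×16.9) = 3.707×10^-7 K/W
R_mineral wool = L/(kA) = 0.09/(0.0347×16.9) = 0.1535 K/W
R_concrete block = L/(kA) = 0.11/(0.687×16.9) = 0.009474 K/W
R_total = 0.1738 K/W
Q = ΔT / R_total = 88 / 0.1738

Q ≈ 506 W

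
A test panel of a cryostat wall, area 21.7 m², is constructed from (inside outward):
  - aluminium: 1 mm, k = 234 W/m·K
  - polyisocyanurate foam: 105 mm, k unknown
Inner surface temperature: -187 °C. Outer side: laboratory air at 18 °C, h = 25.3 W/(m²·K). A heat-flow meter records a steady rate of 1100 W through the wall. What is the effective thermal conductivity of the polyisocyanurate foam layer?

k ≈ 0.0262 W/(m·K)

Treating each layer as a thermal resistance in series:
R_aluminium = L/(kA) = 0.001/(234×21.7) = 1.969×10^-7 K/W
R_outer film = 1/(h_o·A) = 1/(25.3×21.7) = 0.001821 K/W
Sum of known resistances R_other = 0.001822 K/W
Total R = ΔT/Q = 205/1100 = 0.1864 K/W
R_polyisocyanurate foam = R_total − R_other = 0.1845 K/W
k = L/(R·A) = 0.105/(0.1845×21.7)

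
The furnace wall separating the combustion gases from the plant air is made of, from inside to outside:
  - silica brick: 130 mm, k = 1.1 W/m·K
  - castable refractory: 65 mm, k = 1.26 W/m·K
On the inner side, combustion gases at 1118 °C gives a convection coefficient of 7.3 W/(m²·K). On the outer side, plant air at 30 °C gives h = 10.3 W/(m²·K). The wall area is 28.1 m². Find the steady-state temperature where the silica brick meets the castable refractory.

Treating each layer as a thermal resistance in series:
R_inner film = 1/(h_i·A) = 1/(7.3×28.1) = 0.004875 K/W
R_silica brick = L/(kA) = 0.13/(1.1×28.1) = 0.004206 K/W
R_castable refractory = L/(kA) = 0.065/(1.26×28.1) = 0.001836 K/W
R_outer film = 1/(h_o·A) = 1/(10.3×28.1) = 0.003455 K/W
R_total = 0.01437 K/W;  Q = ΔT/R_total = 1088/0.01437 = 75700 W
T_interface = T_inner − Q·ΣR(inner→interface) = 1118 − 75700×0.009081

T ≈ 431 °C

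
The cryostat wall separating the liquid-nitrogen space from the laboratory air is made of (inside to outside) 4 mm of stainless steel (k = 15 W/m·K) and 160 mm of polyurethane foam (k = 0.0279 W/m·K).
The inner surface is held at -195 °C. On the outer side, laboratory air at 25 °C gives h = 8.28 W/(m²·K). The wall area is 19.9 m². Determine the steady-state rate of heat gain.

Series thermal resistances:
R_stainless steel = L/(kA) = 0.004/(15×19.9) = 1.34×10^-5 K/W
R_polyurethane foam = L/(kA) = 0.16/(0.0279×19.9) = 0.2882 K/W
R_outer film = 1/(h_o·A) = 1/(8.28×19.9) = 0.006069 K/W
R_total = 0.2943 K/W
Q = ΔT / R_total = 220 / 0.2943

Q ≈ 748 W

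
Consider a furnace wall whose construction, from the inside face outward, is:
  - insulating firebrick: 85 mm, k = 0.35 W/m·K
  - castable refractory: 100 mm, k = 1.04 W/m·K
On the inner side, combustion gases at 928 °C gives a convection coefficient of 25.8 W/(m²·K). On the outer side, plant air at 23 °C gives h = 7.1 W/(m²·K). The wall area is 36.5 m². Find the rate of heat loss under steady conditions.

Q ≈ 63700 W

Using the resistance-network approach (series):
R_inner film = 1/(h_i·A) = 1/(25.8×36.5) = 0.001062 K/W
R_insulating firebrick = L/(kA) = 0.085/(0.35×36.5) = 0.006654 K/W
R_castable refractory = L/(kA) = 0.1/(1.04×36.5) = 0.002634 K/W
R_outer film = 1/(h_o·A) = 1/(7.1×36.5) = 0.003859 K/W
R_total = 0.01421 K/W
Q = ΔT / R_total = 905 / 0.01421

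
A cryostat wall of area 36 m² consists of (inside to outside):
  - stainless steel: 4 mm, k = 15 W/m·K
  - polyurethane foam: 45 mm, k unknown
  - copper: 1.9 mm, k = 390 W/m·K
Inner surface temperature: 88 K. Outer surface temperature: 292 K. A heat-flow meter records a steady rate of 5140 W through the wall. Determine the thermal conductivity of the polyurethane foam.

k ≈ 0.0315 W/(m·K)

Using the resistance-network approach (series):
R_stainless steel = L/(kA) = 0.004/(15×36) = 7.407×10^-6 K/W
R_copper = L/(kA) = 0.0019/(390×36) = 1.353×10^-7 K/W
Sum of known resistances R_other = 7.543×10^-6 K/W
Total R = ΔT/Q = 204/5140 = 0.03969 K/W
R_polyurethane foam = R_total − R_other = 0.03968 K/W
k = L/(R·A) = 0.045/(0.03968×36)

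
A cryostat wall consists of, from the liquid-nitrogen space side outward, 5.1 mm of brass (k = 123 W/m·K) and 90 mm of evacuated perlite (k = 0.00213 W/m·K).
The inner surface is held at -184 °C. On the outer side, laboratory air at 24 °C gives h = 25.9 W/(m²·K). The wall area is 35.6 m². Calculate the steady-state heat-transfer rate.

Treating each layer as a thermal resistance in series:
R_brass = L/(kA) = 0.0051/(123×35.6) = 1.165×10^-6 K/W
R_evacuated perlite = L/(kA) = 0.09/(0.00213×35.6) = 1.187 K/W
R_outer film = 1/(h_o·A) = 1/(25.9×35.6) = 0.001085 K/W
R_total = 1.188 K/W
Q = ΔT / R_total = 208 / 1.188

Q ≈ 175 W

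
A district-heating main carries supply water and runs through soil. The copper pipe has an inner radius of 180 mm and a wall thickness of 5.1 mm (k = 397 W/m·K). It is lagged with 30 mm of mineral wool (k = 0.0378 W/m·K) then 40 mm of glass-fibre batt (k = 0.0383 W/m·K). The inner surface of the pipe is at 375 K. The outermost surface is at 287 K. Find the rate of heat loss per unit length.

q′ ≈ 65.6 W/m

Radial resistances (cylindrical: R_cond = ln(r_o/r_i)/(2πkL), R_conv = 1/(h·2πrL)):
R_copper pipe wall = ln(185.1/180)/(2π×397×1) = 1.12×10^-5 K/W
R_mineral wool = ln(215.1/185.1)/(2π×0.0378×1) = 0.6324 K/W
R_glass-fibre batt = ln(255.1/215.1)/(2π×0.0383×1) = 0.7087 K/W
R_total = 1.341 K/W
Q = ΔT/R_total = 88/1.341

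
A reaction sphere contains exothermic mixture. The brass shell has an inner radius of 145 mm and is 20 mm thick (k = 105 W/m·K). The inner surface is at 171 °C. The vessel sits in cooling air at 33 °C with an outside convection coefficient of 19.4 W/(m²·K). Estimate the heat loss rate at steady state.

Q ≈ 912 W

For a spherical shell R = (1/r₁ − 1/r₂)/(4πk); film R = 1/(h·4πr²). In series:
R_brass shell = (1/0.145 − 1/0.165)/(4π×105) = 6.335×10^-4 K/W
R_outer film = 1/(h·4πr_o²) = 1/(19.4×4π×0.165²) = 0.1507 K/W
R_total = 0.1513 K/W
Q = ΔT/R_total = 138/0.1513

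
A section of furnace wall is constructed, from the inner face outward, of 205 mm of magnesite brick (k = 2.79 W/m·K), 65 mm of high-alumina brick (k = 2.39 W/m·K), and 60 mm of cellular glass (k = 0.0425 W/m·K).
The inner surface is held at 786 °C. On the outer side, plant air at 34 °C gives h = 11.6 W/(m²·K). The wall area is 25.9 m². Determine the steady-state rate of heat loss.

Q ≈ 12200 W

Series thermal resistances:
R_magnesite brick = L/(kA) = 0.205/(2.79×25.9) = 0.002837 K/W
R_high-alumina brick = L/(kA) = 0.065/(2.39×25.9) = 0.00105 K/W
R_cellular glass = L/(kA) = 0.06/(0.0425×25.9) = 0.05451 K/W
R_outer film = 1/(h_o·A) = 1/(11.6×25.9) = 0.003328 K/W
R_total = 0.06172 K/W
Q = ΔT / R_total = 752 / 0.06172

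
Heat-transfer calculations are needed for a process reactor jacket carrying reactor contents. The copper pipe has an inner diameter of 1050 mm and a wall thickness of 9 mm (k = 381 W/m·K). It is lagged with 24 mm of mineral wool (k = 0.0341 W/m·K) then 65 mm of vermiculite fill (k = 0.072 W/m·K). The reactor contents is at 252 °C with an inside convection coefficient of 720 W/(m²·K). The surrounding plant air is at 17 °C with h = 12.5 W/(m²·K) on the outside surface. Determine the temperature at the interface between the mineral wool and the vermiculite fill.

Cylindrical conduction, so R = ln(r₂/r₁)/(2πkL) per layer, in series:
R_inner film = 1/(h_i·2πr₁L) = 1/(720×2π×0.525×1) = 4.21×10^-4 K/W
R_copper pipe wall = ln(534/525)/(2π×381×1) = 7.1×10^-6 K/W
R_mineral wool = ln(558/534)/(2π×0.0341×1) = 0.2052 K/W
R_vermiculite fill = ln(623/558)/(2π×0.072×1) = 0.2436 K/W
R_outer film = 1/(h_o·2πr_oL) = 1/(12.5×2π×0.623×1) = 0.02044 K/W
R_total = 0.4696 K/W
Q = ΔT/R_total = 235/0.4696
Q = 500 W/m
T_interface = T_inner − Q·ΣR(inner→interface) = 252 − 500×0.2056

T ≈ 149 °C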